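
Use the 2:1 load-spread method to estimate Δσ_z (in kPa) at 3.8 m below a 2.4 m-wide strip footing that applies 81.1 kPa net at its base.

Δσ_z ≈ 31.4 kPa

By the 2:1 method the load spreads at 1 horizontal : 2 vertical, so at depth z the loaded area has grown by z in each plan dimension:
Δσ = qB/(B+z) = 81.1×2.4/(2.4+3.8) = 31.394 kPa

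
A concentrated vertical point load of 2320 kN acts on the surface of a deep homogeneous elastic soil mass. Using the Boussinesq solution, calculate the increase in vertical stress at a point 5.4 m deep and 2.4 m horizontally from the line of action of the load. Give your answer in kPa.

Δσ_z ≈ 24.2 kPa

Boussinesq vertical stress below a point load on an elastic half-space:
Δσ_z = 3P/(2πz²) · [1 + (r/z)²]^(−5/2)
r/z = 2.4/5.4 = 0.44444; [1+(r/z)²]^(−5/2) = 0.63721.
Δσ_z = 3×2320/(2π×5.4²) × 0.63721 = 37.988 × 0.63721 = 24.21 kPa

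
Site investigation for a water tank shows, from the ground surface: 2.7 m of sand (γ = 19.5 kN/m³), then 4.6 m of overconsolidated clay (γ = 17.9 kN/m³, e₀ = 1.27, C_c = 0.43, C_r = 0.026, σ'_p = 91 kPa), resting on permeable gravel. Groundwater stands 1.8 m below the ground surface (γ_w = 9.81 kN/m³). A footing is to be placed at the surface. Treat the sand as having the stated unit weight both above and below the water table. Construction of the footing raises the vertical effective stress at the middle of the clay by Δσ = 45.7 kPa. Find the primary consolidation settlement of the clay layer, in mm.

Mid-depth of clay below the ground surface: z = 2.7 + 4.6/2 = 5 m.
Total vertical stress at mid-clay: σ_v = 19.5×2.7 + 17.9×2.3 = 93.82 kPa.
Pore pressure: u = 9.81×(5 − 1.8) = 31.392 kPa.
Initial effective stress: σ'_0 = σ_v − u = 93.82 − 31.392 = 62.428 kPa.
Final effective stress: σ'_f = 62.428 + 45.7 = 108.13 kPa.
σ'_f = 108.13 > σ'_p = 91 kPa, so the stress path crosses the preconsolidation pressure — recompression up to σ'_p, then virgin compression beyond:
S_c = H/(1+e₀)·[C_r·log₁₀(σ'_p/σ'_0) + C_c·log₁₀(σ'_f/σ'_p)]
    = 4.6/2.27 × [0.026×log₁₀(91/62.428) + 0.43×log₁₀(108.13/91)]
    = 2.0264 × [0.0042552 + 0.032209] = 0.07389 m

S_c ≈ 73.9 mm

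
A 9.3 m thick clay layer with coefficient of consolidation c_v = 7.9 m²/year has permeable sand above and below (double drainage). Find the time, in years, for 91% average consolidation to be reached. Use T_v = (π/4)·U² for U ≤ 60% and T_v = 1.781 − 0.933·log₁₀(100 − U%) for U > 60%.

Drainage path length: H_d = H/2 = 4.65 m (double drainage).
U > 60%: T_v = 1.781 − 0.933·log₁₀(100 − 91) = 0.89069.
t = T_v·H_d²/c_v = 0.89069×4.65²/7.9 = 2.438 years.

t ≈ 2.44 years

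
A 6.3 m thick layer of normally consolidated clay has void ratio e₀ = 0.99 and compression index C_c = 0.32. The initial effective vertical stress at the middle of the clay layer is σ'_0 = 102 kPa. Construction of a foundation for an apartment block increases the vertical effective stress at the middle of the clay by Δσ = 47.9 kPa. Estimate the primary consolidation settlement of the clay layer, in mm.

S_c ≈ 169 mm

Final effective stress: σ'_f = σ'_0 + Δσ = 102 + 47.9 = 149.9 kPa.
Normally consolidated clay, so the full stress increment lies on the virgin compression line:
S_c = C_c·H/(1+e₀)·log₁₀(σ'_f/σ'_0) = 0.32×6.3/(1+0.99)×log₁₀(149.9/102)
    = 1.0131 × 0.1672 = 0.1694 m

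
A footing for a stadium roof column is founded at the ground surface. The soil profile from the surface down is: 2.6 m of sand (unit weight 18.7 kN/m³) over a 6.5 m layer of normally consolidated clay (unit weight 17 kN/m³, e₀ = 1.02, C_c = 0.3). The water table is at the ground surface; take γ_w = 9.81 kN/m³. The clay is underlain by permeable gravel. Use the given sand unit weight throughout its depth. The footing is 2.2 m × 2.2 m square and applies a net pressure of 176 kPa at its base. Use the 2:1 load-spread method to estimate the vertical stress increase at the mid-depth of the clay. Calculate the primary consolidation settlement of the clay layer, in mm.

Mid-depth of clay below the ground surface: z = 2.6 + 6.5/2 = 5.85 m.
Total vertical stress at mid-clay: σ_v = 18.7×2.6 + 17×3.25 = 103.87 kPa.
Pore pressure: u = 9.81×(5.85 − 0) = 57.389 kPa.
Initial effective stress: σ'_0 = σ_v − u = 103.87 − 57.389 = 46.481 kPa.
Stress increase at mid-clay by the 2:1 spreading method:
Δσ = qBL/((B+z)(L+z)) = 176×2.2×2.2/((2.2+5.85)(2.2+5.85)) = 13.145 kPa
Final effective stress: σ'_f = σ'_0 + Δσ = 46.481 + 13.145 = 59.626 kPa.
Normally consolidated clay, so the full stress increment lies on the virgin compression line:
S_c = C_c·H/(1+e₀)·log₁₀(σ'_f/σ'_0) = 0.3×6.5/(1+1.02)×log₁₀(59.626/46.481)
    = 0.96535 × 0.10816 = 0.1044 m

S_c ≈ 104 mm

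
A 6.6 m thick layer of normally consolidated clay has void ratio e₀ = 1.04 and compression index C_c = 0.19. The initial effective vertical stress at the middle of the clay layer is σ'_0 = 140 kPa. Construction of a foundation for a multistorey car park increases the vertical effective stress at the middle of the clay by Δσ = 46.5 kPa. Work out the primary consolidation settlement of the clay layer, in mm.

Final effective stress: σ'_f = σ'_0 + Δσ = 140 + 46.5 = 186.5 kPa.
Normally consolidated clay, so the full stress increment lies on the virgin compression line:
S_c = C_c·H/(1+e₀)·log₁₀(σ'_f/σ'_0) = 0.19×6.6/(1+1.04)×log₁₀(186.5/140)
    = 0.61471 × 0.12455 = 0.07656 m

S_c ≈ 76.6 mm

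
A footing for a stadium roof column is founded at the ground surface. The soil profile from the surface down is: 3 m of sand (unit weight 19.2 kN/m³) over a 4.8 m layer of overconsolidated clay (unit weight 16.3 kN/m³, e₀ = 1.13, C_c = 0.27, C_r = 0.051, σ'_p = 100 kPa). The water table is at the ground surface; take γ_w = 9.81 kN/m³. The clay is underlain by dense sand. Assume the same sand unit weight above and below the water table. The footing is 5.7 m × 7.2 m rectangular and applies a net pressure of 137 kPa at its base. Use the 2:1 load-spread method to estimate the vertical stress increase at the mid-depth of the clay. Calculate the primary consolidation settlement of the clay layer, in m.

S_c ≈ 0.0325 m

Mid-depth of clay below the ground surface: z = 3 + 4.8/2 = 5.4 m.
Total vertical stress at mid-clay: σ_v = 19.2×3 + 16.3×2.4 = 96.72 kPa.
Pore pressure: u = 9.81×(5.4 − 0) = 52.974 kPa.
Initial effective stress: σ'_0 = σ_v − u = 96.72 − 52.974 = 43.746 kPa.
Stress increase at mid-clay by the 2:1 spreading method:
Δσ = qBL/((B+z)(L+z)) = 137×5.7×7.2/((5.7+5.4)(7.2+5.4)) = 40.201 kPa
Final effective stress: σ'_f = 43.746 + 40.201 = 83.947 kPa.
σ'_f = 83.947 ≤ σ'_p = 100 kPa, so the clay remains overconsolidated and only the recompression index applies:
S_c = C_r·H/(1+e₀)·log₁₀(σ'_f/σ'_0) = 0.051×4.8/2.13×log₁₀(83.947/43.746)
    = 0.11493 × 0.28307 = 0.03253 m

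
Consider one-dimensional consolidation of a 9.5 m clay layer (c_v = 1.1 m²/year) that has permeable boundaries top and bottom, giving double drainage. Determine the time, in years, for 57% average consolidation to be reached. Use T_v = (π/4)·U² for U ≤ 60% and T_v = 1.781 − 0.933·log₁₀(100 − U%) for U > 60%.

Drainage path length: H_d = H/2 = 4.75 m (double drainage).
U ≤ 60%: T_v = (π/4)·U² = (π/4)×0.57² = 0.25518.
t = T_v·H_d²/c_v = 0.25518×4.75²/1.1 = 5.234 years.

t ≈ 5.23 years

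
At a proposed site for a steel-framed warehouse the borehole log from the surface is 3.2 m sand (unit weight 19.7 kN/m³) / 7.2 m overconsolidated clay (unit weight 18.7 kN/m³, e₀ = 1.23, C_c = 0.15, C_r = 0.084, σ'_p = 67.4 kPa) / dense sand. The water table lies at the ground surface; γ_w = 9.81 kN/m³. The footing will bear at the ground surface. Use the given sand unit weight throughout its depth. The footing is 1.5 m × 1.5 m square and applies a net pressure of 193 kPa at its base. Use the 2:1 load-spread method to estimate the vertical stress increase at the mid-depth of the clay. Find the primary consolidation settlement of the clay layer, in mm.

S_c ≈ 14.6 mm

Mid-depth of clay below the ground surface: z = 3.2 + 7.2/2 = 6.8 m.
Total vertical stress at mid-clay: σ_v = 19.7×3.2 + 18.7×3.6 = 130.36 kPa.
Pore pressure: u = 9.81×(6.8 − 0) = 66.708 kPa.
Initial effective stress: σ'_0 = σ_v − u = 130.36 − 66.708 = 63.652 kPa.
Stress increase at mid-clay by the 2:1 spreading method:
Δσ = qBL/((B+z)(L+z)) = 193×1.5×1.5/((1.5+6.8)(1.5+6.8)) = 6.3035 kPa
Final effective stress: σ'_f = 63.652 + 6.3035 = 69.956 kPa.
σ'_f = 69.956 > σ'_p = 67.4 kPa, so the stress path crosses the preconsolidation pressure — recompression up to σ'_p, then virgin compression beyond:
S_c = H/(1+e₀)·[C_r·log₁₀(σ'_p/σ'_0) + C_c·log₁₀(σ'_f/σ'_p)]
    = 7.2/2.23 × [0.084×log₁₀(67.4/63.652) + 0.15×log₁₀(69.956/67.4)]
    = 3.2287 × [0.0020872 + 0.0024248] = 0.01457 m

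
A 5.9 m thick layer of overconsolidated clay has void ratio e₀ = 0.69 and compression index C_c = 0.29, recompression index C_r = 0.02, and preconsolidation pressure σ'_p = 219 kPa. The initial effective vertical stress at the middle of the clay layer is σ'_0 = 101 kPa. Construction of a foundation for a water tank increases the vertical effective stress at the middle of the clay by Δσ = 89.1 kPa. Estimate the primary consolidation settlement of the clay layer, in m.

Final effective stress: σ'_f = 101 + 89.1 = 190.1 kPa.
σ'_f = 190.1 ≤ σ'_p = 219 kPa, so the clay remains overconsolidated and only the recompression index applies:
S_c = C_r·H/(1+e₀)·log₁₀(σ'_f/σ'_0) = 0.02×5.9/1.69×log₁₀(190.1/101)
    = 0.069822 × 0.27466 = 0.01918 m

S_c ≈ 0.0192 m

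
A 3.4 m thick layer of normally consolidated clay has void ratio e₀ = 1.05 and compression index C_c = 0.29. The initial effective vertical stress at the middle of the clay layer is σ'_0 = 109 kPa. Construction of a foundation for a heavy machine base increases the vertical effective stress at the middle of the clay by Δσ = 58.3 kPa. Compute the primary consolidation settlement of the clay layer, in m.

Final effective stress: σ'_f = σ'_0 + Δσ = 109 + 58.3 = 167.3 kPa.
Normally consolidated clay, so the full stress increment lies on the virgin compression line:
S_c = C_c·H/(1+e₀)·log₁₀(σ'_f/σ'_0) = 0.29×3.4/(1+1.05)×log₁₀(167.3/109)
    = 0.48098 × 0.18607 = 0.0895 m

S_c ≈ 0.0895 m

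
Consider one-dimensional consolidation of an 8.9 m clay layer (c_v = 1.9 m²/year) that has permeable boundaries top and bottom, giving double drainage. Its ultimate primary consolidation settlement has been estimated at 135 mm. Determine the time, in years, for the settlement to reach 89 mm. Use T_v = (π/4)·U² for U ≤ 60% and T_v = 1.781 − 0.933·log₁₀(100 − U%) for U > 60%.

t ≈ 3.66 years

Drainage path length: H_d = H/2 = 4.45 m (double drainage).
U = S(t)/S_ult = 89/135 = 0.6593.
U > 60%: T_v = 1.781 − 0.933·log₁₀(100 − 65.926) = 0.35125.
t = T_v·H_d²/c_v = 0.35125×4.45²/1.9 = 3.661 years.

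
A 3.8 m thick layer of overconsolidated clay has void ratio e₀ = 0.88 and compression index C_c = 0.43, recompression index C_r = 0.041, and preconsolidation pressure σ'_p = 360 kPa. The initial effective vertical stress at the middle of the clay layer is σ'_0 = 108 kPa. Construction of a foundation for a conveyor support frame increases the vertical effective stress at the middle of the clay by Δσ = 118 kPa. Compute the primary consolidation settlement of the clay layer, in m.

Final effective stress: σ'_f = 108 + 118 = 226 kPa.
σ'_f = 226 ≤ σ'_p = 360 kPa, so the clay remains overconsolidated and only the recompression index applies:
S_c = C_r·H/(1+e₀)·log₁₀(σ'_f/σ'_0) = 0.041×3.8/1.88×log₁₀(226/108)
    = 0.082873 × 0.32068 = 0.02658 m

S_c ≈ 0.0266 m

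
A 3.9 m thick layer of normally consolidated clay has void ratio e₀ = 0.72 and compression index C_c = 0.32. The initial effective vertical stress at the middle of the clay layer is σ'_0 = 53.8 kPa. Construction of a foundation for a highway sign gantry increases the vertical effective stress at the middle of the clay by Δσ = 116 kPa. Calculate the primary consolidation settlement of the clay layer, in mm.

Final effective stress: σ'_f = σ'_0 + Δσ = 53.8 + 116 = 169.8 kPa.
Normally consolidated clay, so the full stress increment lies on the virgin compression line:
S_c = C_c·H/(1+e₀)·log₁₀(σ'_f/σ'_0) = 0.32×3.9/(1+0.72)×log₁₀(169.8/53.8)
    = 0.72558 × 0.49916 = 0.3622 m

S_c ≈ 362 mm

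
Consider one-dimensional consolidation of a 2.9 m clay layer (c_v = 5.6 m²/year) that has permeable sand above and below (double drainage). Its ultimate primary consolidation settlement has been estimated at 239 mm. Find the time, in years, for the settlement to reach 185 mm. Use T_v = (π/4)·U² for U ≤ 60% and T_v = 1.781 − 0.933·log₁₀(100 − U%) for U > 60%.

Drainage path length: H_d = H/2 = 1.45 m (double drainage).
U = S(t)/S_ult = 185/239 = 0.7741.
U > 60%: T_v = 1.781 − 0.933·log₁₀(100 − 77.406) = 0.51772.
t = T_v·H_d²/c_v = 0.51772×1.45²/5.6 = 0.1944 years.

t ≈ 0.194 years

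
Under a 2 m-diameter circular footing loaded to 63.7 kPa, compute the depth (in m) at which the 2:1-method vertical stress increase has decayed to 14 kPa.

2:1 spreading — at depth z the loaded area has grown by z in each plan dimension:
qD²/(D+z)² = Δσ_z ⇒ z = D(√(q/Δσ_z) − 1) = 2×(√(63.7/14) − 1) = 2.266 m

z ≈ 2.27 m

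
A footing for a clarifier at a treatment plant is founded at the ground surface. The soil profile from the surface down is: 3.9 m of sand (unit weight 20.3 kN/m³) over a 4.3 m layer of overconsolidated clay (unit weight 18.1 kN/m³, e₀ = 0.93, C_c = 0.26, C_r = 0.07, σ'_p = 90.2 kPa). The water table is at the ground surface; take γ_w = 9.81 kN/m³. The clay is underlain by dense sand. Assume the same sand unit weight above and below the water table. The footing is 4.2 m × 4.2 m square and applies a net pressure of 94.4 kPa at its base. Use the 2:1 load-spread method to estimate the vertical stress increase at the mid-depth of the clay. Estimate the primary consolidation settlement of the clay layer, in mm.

Mid-depth of clay below the ground surface: z = 3.9 + 4.3/2 = 6.05 m.
Total vertical stress at mid-clay: σ_v = 20.3×3.9 + 18.1×2.15 = 118.09 kPa.
Pore pressure: u = 9.81×(6.05 − 0) = 59.351 kPa.
Initial effective stress: σ'_0 = σ_v − u = 118.09 − 59.351 = 58.739 kPa.
Stress increase at mid-clay by the 2:1 spreading method:
Δσ = qBL/((B+z)(L+z)) = 94.4×4.2×4.2/((4.2+6.05)(4.2+6.05)) = 15.85 kPa
Final effective stress: σ'_f = 58.739 + 15.85 = 74.589 kPa.
σ'_f = 74.589 ≤ σ'_p = 90.2 kPa, so the clay remains overconsolidated and only the recompression index applies:
S_c = C_r·H/(1+e₀)·log₁₀(σ'_f/σ'_0) = 0.07×4.3/1.93×log₁₀(74.589/58.739)
    = 0.15596 × 0.10375 = 0.01618 m

S_c ≈ 16.2 mm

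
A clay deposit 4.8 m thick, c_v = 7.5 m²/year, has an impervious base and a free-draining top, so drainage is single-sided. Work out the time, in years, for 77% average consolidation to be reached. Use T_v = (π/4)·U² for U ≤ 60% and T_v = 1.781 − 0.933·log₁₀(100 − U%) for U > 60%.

Drainage path length: H_d = H = 4.8 m (single drainage).
U > 60%: T_v = 1.781 − 0.933·log₁₀(100 − 77) = 0.51051.
t = T_v·H_d²/c_v = 0.51051×4.8²/7.5 = 1.568 years.

t ≈ 1.57 years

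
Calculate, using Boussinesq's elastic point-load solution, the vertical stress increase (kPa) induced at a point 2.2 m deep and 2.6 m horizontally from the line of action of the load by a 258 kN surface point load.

Boussinesq vertical stress below a point load on an elastic half-space:
Δσ_z = 3P/(2πz²) · [1 + (r/z)²]^(−5/2)
r/z = 2.6/2.2 = 1.1818; [1+(r/z)²]^(−5/2) = 0.11245.
Δσ_z = 3×258/(2π×2.2²) × 0.11245 = 25.452 × 0.11245 = 2.862 kPa

Δσ_z ≈ 2.86 kPa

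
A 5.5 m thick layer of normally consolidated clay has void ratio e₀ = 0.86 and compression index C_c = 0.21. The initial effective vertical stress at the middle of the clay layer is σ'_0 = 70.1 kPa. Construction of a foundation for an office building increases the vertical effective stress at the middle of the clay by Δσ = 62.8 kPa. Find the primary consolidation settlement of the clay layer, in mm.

S_c ≈ 173 mm

Final effective stress: σ'_f = σ'_0 + Δσ = 70.1 + 62.8 = 132.9 kPa.
Normally consolidated clay, so the full stress increment lies on the virgin compression line:
S_c = C_c·H/(1+e₀)·log₁₀(σ'_f/σ'_0) = 0.21×5.5/(1+0.86)×log₁₀(132.9/70.1)
    = 0.62097 × 0.27781 = 0.1725 m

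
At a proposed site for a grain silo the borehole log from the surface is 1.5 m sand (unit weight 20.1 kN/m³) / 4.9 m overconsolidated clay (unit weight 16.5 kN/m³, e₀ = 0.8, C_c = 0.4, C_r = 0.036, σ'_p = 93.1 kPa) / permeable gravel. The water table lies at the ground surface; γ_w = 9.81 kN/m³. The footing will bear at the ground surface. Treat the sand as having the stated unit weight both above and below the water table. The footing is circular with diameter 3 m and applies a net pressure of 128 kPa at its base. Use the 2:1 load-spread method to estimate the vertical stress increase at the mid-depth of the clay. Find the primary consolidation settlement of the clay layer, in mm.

Mid-depth of clay below the ground surface: z = 1.5 + 4.9/2 = 3.95 m.
Total vertical stress at mid-clay: σ_v = 20.1×1.5 + 16.5×2.45 = 70.575 kPa.
Pore pressure: u = 9.81×(3.95 − 0) = 38.75 kPa.
Initial effective stress: σ'_0 = σ_v − u = 70.575 − 38.75 = 31.825 kPa.
Stress increase at mid-clay by the 2:1 spreading method:
Δσ ≈ qD²/(D+z)² = 128×3²/(3+3.95)² = 23.85 kPa
Final effective stress: σ'_f = 31.825 + 23.85 = 55.675 kPa.
σ'_f = 55.675 ≤ σ'_p = 93.1 kPa, so the clay remains overconsolidated and only the recompression index applies:
S_c = C_r·H/(1+e₀)·log₁₀(σ'_f/σ'_0) = 0.036×4.9/1.8×log₁₀(55.675/31.825)
    = 0.097999 × 0.24289 = 0.0238 m

S_c ≈ 23.8 mm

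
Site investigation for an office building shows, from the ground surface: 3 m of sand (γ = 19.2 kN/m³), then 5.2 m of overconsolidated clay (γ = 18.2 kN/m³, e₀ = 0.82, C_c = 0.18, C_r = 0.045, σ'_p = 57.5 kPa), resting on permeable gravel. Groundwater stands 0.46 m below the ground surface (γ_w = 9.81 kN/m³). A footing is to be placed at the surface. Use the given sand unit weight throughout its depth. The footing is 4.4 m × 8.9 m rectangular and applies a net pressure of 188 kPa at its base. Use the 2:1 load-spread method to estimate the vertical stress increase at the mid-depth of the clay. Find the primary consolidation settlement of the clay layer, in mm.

Mid-depth of clay below the ground surface: z = 3 + 5.2/2 = 5.6 m.
Total vertical stress at mid-clay: σ_v = 19.2×3 + 18.2×2.6 = 104.92 kPa.
Pore pressure: u = 9.81×(5.6 − 0.46) = 50.423 kPa.
Initial effective stress: σ'_0 = σ_v − u = 104.92 − 50.423 = 54.497 kPa.
Stress increase at mid-clay by the 2:1 spreading method:
Δσ = qBL/((B+z)(L+z)) = 188×4.4×8.9/((4.4+5.6)(8.9+5.6)) = 50.773 kPa
Final effective stress: σ'_f = 54.497 + 50.773 = 105.27 kPa.
σ'_f = 105.27 > σ'_p = 57.5 kPa, so the stress path crosses the preconsolidation pressure — recompression up to σ'_p, then virgin compression beyond:
S_c = H/(1+e₀)·[C_r·log₁₀(σ'_p/σ'_0) + C_c·log₁₀(σ'_f/σ'_p)]
    = 5.2/1.82 × [0.045×log₁₀(57.5/54.497) + 0.18×log₁₀(105.27/57.5)]
    = 2.8571 × [0.0010483 + 0.047275] = 0.1381 m

S_c ≈ 138 mm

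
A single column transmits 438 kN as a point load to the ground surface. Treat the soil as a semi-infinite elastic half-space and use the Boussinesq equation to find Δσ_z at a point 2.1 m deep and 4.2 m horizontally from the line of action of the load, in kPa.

Δσ_z ≈ 0.848 kPa

Boussinesq vertical stress below a point load on an elastic half-space:
Δσ_z = 3P/(2πz²) · [1 + (r/z)²]^(−5/2)
r/z = 4.2/2.1 = 2; [1+(r/z)²]^(−5/2) = 0.017889.
Δσ_z = 3×438/(2π×2.1²) × 0.017889 = 47.422 × 0.017889 = 0.8483 kPa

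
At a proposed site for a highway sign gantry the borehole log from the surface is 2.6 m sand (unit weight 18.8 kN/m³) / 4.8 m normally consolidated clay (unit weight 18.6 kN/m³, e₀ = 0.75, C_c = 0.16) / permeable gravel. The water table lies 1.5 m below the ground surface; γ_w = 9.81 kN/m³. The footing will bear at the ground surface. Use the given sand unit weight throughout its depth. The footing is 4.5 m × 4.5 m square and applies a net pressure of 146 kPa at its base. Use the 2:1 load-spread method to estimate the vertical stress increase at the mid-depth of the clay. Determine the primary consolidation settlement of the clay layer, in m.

Mid-depth of clay below the ground surface: z = 2.6 + 4.8/2 = 5 m.
Total vertical stress at mid-clay: σ_v = 18.8×2.6 + 18.6×2.4 = 93.52 kPa.
Pore pressure: u = 9.81×(5 − 1.5) = 34.335 kPa.
Initial effective stress: σ'_0 = σ_v − u = 93.52 − 34.335 = 59.185 kPa.
Stress increase at mid-clay by the 2:1 spreading method:
Δσ = qBL/((B+z)(L+z)) = 146×4.5×4.5/((4.5+5)(4.5+5)) = 32.759 kPa
Final effective stress: σ'_f = σ'_0 + Δσ = 59.185 + 32.759 = 91.944 kPa.
Normally consolidated clay, so the full stress increment lies on the virgin compression line:
S_c = C_c·H/(1+e₀)·log₁₀(σ'_f/σ'_0) = 0.16×4.8/(1+0.75)×log₁₀(91.944/59.185)
    = 0.43886 × 0.19131 = 0.08396 m

S_c ≈ 0.084 m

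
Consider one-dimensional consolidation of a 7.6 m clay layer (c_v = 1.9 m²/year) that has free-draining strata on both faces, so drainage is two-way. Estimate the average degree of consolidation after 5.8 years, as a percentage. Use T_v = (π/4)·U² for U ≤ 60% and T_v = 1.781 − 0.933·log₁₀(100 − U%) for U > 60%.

U ≈ 87.7 %

Drainage path length: H_d = H/2 = 3.8 m (double drainage).
T_v = c_v·t/H_d² = 1.9×5.8/3.8² = 0.76316.
T_v = 0.76316 corresponds to the U > 60% branch:
U = 1 − 10^((1.781 − T_v)/0.933)/100 = 0.8767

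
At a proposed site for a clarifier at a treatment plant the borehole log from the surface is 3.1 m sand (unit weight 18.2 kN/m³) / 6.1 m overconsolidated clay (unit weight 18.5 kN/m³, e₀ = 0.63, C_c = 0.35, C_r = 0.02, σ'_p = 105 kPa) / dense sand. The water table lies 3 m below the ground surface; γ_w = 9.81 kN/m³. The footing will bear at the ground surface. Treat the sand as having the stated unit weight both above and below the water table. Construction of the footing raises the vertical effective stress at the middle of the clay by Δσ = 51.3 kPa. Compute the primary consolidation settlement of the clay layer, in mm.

S_c ≈ 144 mm

Mid-depth of clay below the ground surface: z = 3.1 + 6.1/2 = 6.15 m.
Total vertical stress at mid-clay: σ_v = 18.2×3.1 + 18.5×3.05 = 112.84 kPa.
Pore pressure: u = 9.81×(6.15 − 3) = 30.902 kPa.
Initial effective stress: σ'_0 = σ_v − u = 112.84 − 30.902 = 81.938 kPa.
Final effective stress: σ'_f = 81.938 + 51.3 = 133.24 kPa.
σ'_f = 133.24 > σ'_p = 105 kPa, so the stress path crosses the preconsolidation pressure — recompression up to σ'_p, then virgin compression beyond:
S_c = H/(1+e₀)·[C_r·log₁₀(σ'_p/σ'_0) + C_c·log₁₀(σ'_f/σ'_p)]
    = 6.1/1.63 × [0.02×log₁₀(105/81.938) + 0.35×log₁₀(133.24/105)]
    = 3.7423 × [0.0021541 + 0.036206] = 0.1436 m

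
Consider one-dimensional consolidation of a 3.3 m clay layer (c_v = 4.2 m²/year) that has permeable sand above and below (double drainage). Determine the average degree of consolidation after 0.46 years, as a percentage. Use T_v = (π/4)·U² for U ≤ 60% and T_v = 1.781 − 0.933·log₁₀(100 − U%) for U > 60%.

Drainage path length: H_d = H/2 = 1.65 m (double drainage).
T_v = c_v·t/H_d² = 4.2×0.46/1.65² = 0.70964.
T_v = 0.70964 corresponds to the U > 60% branch:
U = 1 − 10^((1.781 − T_v)/0.933)/100 = 0.8593

U ≈ 85.9 %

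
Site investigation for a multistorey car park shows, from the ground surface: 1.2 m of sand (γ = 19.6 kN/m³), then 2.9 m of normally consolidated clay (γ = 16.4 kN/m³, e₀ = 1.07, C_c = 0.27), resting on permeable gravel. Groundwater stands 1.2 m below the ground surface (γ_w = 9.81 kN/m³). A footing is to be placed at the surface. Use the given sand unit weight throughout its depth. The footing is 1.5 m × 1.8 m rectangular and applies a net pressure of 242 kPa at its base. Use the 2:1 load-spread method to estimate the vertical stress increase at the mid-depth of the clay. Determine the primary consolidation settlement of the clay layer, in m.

S_c ≈ 0.119 m

Mid-depth of clay below the ground surface: z = 1.2 + 2.9/2 = 2.65 m.
Total vertical stress at mid-clay: σ_v = 19.6×1.2 + 16.4×1.45 = 47.3 kPa.
Pore pressure: u = 9.81×(2.65 − 1.2) = 14.225 kPa.
Initial effective stress: σ'_0 = σ_v − u = 47.3 − 14.225 = 33.075 kPa.
Stress increase at mid-clay by the 2:1 spreading method:
Δσ = qBL/((B+z)(L+z)) = 242×1.5×1.8/((1.5+2.65)(1.8+2.65)) = 35.381 kPa
Final effective stress: σ'_f = σ'_0 + Δσ = 33.075 + 35.381 = 68.456 kPa.
Normally consolidated clay, so the full stress increment lies on the virgin compression line:
S_c = C_c·H/(1+e₀)·log₁₀(σ'_f/σ'_0) = 0.27×2.9/(1+1.07)×log₁₀(68.456/33.075)
    = 0.37826 × 0.31591 = 0.1195 m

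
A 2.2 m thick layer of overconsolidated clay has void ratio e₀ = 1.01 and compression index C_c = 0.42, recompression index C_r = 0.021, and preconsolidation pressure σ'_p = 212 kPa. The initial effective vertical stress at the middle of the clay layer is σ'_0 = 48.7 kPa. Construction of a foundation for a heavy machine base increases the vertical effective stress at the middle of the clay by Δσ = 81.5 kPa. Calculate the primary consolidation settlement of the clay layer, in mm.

Final effective stress: σ'_f = 48.7 + 81.5 = 130.2 kPa.
σ'_f = 130.2 ≤ σ'_p = 212 kPa, so the clay remains overconsolidated and only the recompression index applies:
S_c = C_r·H/(1+e₀)·log₁₀(σ'_f/σ'_0) = 0.021×2.2/2.01×log₁₀(130.2/48.7)
    = 0.022985 × 0.42708 = 0.009816 m

S_c ≈ 9.82 mm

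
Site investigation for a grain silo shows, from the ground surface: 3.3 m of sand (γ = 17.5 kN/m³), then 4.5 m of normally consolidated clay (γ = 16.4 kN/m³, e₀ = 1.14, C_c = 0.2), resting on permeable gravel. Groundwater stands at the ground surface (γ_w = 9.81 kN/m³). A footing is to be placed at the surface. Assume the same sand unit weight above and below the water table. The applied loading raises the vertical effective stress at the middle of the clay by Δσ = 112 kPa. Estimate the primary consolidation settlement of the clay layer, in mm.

Mid-depth of clay below the ground surface: z = 3.3 + 4.5/2 = 5.55 m.
Total vertical stress at mid-clay: σ_v = 17.5×3.3 + 16.4×2.25 = 94.65 kPa.
Pore pressure: u = 9.81×(5.55 − 0) = 54.446 kPa.
Initial effective stress: σ'_0 = σ_v − u = 94.65 − 54.446 = 40.204 kPa.
Final effective stress: σ'_f = σ'_0 + Δσ = 40.204 + 112 = 152.2 kPa.
Normally consolidated clay, so the full stress increment lies on the virgin compression line:
S_c = C_c·H/(1+e₀)·log₁₀(σ'_f/σ'_0) = 0.2×4.5/(1+1.14)×log₁₀(152.2/40.204)
    = 0.42056 × 0.57815 = 0.2431 m

S_c ≈ 243 mm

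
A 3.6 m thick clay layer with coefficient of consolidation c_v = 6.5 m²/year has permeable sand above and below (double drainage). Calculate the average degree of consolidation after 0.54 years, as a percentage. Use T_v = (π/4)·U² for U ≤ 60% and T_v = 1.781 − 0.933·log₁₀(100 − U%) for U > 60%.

U ≈ 94.4 %

Drainage path length: H_d = H/2 = 1.8 m (double drainage).
T_v = c_v·t/H_d² = 6.5×0.54/1.8² = 1.0833.
T_v = 1.0833 corresponds to the U > 60% branch:
U = 1 − 10^((1.781 − T_v)/0.933)/100 = 0.944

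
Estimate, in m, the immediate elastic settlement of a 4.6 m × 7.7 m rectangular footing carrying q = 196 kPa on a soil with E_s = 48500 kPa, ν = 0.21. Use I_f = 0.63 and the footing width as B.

S_e ≈ 0.0112 m

Immediate (elastic) settlement: S_e = q·B·(1−ν²)/E_s · I_f.
S_e = 196 × 4.6 × (1 − 0.21²) / 48500 × 0.63
    = 196 × 4.6 × 0.9559 / 48500 × 0.63
    = 0.0112 m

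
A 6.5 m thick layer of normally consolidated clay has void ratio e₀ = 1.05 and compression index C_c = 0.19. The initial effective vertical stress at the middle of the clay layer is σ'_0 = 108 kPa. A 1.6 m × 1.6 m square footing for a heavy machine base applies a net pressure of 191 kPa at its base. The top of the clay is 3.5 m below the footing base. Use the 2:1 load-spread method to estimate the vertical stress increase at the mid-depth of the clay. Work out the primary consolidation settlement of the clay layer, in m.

Mid-depth of clay below the footing base: z = 3.5 + 6.5/2 = 6.75 m.
Stress increase at mid-clay by the 2:1 spreading method:
Δσ = qBL/((B+z)(L+z)) = 191×1.6×1.6/((1.6+6.75)(1.6+6.75)) = 7.0129 kPa
Final effective stress: σ'_f = σ'_0 + Δσ = 108 + 7.0129 = 115.01 kPa.
Normally consolidated clay, so the full stress increment lies on the virgin compression line:
S_c = C_c·H/(1+e₀)·log₁₀(σ'_f/σ'_0) = 0.19×6.5/(1+1.05)×log₁₀(115.01/108)
    = 0.60244 × 0.027312 = 0.01645 m

S_c ≈ 0.0165 m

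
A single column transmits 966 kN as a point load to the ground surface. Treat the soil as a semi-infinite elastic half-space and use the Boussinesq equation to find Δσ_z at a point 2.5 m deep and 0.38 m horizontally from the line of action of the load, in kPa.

Boussinesq vertical stress below a point load on an elastic half-space:
Δσ_z = 3P/(2πz²) · [1 + (r/z)²]^(−5/2)
r/z = 0.38/2.5 = 0.152; [1+(r/z)²]^(−5/2) = 0.9445.
Δσ_z = 3×966/(2π×2.5²) × 0.9445 = 73.797 × 0.9445 = 69.7 kPa

Δσ_z ≈ 69.7 kPa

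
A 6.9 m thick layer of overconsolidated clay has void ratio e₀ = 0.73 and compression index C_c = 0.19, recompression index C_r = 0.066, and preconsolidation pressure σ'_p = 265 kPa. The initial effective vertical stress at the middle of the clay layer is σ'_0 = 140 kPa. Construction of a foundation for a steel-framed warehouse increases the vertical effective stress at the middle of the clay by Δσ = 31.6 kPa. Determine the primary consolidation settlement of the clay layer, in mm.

Final effective stress: σ'_f = 140 + 31.6 = 171.6 kPa.
σ'_f = 171.6 ≤ σ'_p = 265 kPa, so the clay remains overconsolidated and only the recompression index applies:
S_c = C_r·H/(1+e₀)·log₁₀(σ'_f/σ'_0) = 0.066×6.9/1.73×log₁₀(171.6/140)
    = 0.26323 × 0.088389 = 0.02327 m

S_c ≈ 23.3 mm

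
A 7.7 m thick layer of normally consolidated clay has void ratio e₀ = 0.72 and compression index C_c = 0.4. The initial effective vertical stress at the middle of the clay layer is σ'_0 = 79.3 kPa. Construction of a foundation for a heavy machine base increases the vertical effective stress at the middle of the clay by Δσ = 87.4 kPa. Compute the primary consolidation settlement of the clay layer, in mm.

Final effective stress: σ'_f = σ'_0 + Δσ = 79.3 + 87.4 = 166.7 kPa.
Normally consolidated clay, so the full stress increment lies on the virgin compression line:
S_c = C_c·H/(1+e₀)·log₁₀(σ'_f/σ'_0) = 0.4×7.7/(1+0.72)×log₁₀(166.7/79.3)
    = 1.7907 × 0.32266 = 0.5778 m

S_c ≈ 578 mm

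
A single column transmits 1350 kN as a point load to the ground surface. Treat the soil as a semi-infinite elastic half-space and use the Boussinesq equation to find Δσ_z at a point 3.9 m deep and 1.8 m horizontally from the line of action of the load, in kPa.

Δσ_z ≈ 26.2 kPa

Boussinesq vertical stress below a point load on an elastic half-space:
Δσ_z = 3P/(2πz²) · [1 + (r/z)²]^(−5/2)
r/z = 1.8/3.9 = 0.46154; [1+(r/z)²]^(−5/2) = 0.61707.
Δσ_z = 3×1350/(2π×3.9²) × 0.61707 = 42.379 × 0.61707 = 26.15 kPa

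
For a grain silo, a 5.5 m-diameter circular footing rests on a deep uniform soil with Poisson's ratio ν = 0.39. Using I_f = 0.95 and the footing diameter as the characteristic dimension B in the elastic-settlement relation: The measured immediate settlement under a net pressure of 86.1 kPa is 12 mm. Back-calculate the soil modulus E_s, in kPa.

E_s ≈ 31800 kPa

S_e = q·B·(1−ν²)/E_s · I_f  ⇒  E_s = q·B·(1−ν²)·I_f / S_e.
E_s = 86.1 × 5.5 × 0.8479 × 0.95 / 0.012 = 31790 kPa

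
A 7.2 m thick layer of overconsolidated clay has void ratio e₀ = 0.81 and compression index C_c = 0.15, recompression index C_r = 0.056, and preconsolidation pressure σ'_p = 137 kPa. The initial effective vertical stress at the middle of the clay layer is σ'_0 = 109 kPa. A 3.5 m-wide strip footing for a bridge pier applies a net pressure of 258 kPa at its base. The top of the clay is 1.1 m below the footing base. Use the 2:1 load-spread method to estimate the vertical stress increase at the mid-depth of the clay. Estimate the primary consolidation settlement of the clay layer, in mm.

S_c ≈ 144 mm

Mid-depth of clay below the footing base: z = 1.1 + 7.2/2 = 4.7 m.
Stress increase at mid-clay by the 2:1 spreading method:
Δσ = qB/(B+z) = 258×3.5/(3.5+4.7) = 110.12 kPa
Final effective stress: σ'_f = 109 + 110.12 = 219.12 kPa.
σ'_f = 219.12 > σ'_p = 137 kPa, so the stress path crosses the preconsolidation pressure — recompression up to σ'_p, then virgin compression beyond:
S_c = H/(1+e₀)·[C_r·log₁₀(σ'_p/σ'_0) + C_c·log₁₀(σ'_f/σ'_p)]
    = 7.2/1.81 × [0.056×log₁₀(137/109) + 0.15×log₁₀(219.12/137)]
    = 3.9779 × [0.0055605 + 0.030594] = 0.1438 m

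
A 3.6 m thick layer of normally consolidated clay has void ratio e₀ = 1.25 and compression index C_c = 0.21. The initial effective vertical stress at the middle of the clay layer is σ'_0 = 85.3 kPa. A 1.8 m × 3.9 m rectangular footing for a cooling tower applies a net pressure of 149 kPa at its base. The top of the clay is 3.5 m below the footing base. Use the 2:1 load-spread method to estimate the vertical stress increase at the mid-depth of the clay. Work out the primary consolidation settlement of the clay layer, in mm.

Mid-depth of clay below the footing base: z = 3.5 + 3.6/2 = 5.3 m.
Stress increase at mid-clay by the 2:1 spreading method:
Δσ = qBL/((B+z)(L+z)) = 149×1.8×3.9/((1.8+5.3)(3.9+5.3)) = 16.013 kPa
Final effective stress: σ'_f = σ'_0 + Δσ = 85.3 + 16.013 = 101.31 kPa.
Normally consolidated clay, so the full stress increment lies on the virgin compression line:
S_c = C_c·H/(1+e₀)·log₁₀(σ'_f/σ'_0) = 0.21×3.6/(1+1.25)×log₁₀(101.31/85.3)
    = 0.336 × 0.074703 = 0.0251 m

S_c ≈ 25.1 mm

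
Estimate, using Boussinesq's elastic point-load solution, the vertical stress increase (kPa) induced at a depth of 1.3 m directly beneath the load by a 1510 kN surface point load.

Boussinesq vertical stress below a point load on an elastic half-space:
Δσ_z = 3P/(2πz²) · [1 + (r/z)²]^(−5/2)
r/z = 0/1.3 = 0; [1+(r/z)²]^(−5/2) = 1.
Δσ_z = 3×1510/(2π×1.3²) × 1 = 426.61 × 1 = 426.6 kPa

Δσ_z ≈ 427 kPa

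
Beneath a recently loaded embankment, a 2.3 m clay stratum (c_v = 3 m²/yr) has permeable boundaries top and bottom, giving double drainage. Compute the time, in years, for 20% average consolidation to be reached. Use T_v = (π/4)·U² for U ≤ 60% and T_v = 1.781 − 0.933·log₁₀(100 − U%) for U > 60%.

t ≈ 0.0138 years

Drainage path length: H_d = H/2 = 1.15 m (double drainage).
U ≤ 60%: T_v = (π/4)·U² = (π/4)×0.2² = 0.031416.
t = T_v·H_d²/c_v = 0.031416×1.15²/3 = 0.01385 years.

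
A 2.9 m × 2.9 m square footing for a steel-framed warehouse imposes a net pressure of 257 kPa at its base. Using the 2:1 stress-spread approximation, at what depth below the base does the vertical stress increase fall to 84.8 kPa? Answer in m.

2:1 spreading — at depth z the loaded area has grown by z in each plan dimension:
qB²/(B+z)² = Δσ_z ⇒ z = B(√(q/Δσ_z) − 1) = 2.9×(√(257/84.8) − 1) = 2.149 m

z ≈ 2.15 m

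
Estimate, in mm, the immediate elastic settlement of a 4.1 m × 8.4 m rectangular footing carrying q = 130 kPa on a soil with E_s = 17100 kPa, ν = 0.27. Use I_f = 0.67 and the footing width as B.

S_e ≈ 19.4 mm

Immediate (elastic) settlement: S_e = q·B·(1−ν²)/E_s · I_f.
S_e = 130 × 4.1 × (1 − 0.27²) / 17100 × 0.67
    = 130 × 4.1 × 0.9271 / 17100 × 0.67
    = 0.01936 m = 19.36 mm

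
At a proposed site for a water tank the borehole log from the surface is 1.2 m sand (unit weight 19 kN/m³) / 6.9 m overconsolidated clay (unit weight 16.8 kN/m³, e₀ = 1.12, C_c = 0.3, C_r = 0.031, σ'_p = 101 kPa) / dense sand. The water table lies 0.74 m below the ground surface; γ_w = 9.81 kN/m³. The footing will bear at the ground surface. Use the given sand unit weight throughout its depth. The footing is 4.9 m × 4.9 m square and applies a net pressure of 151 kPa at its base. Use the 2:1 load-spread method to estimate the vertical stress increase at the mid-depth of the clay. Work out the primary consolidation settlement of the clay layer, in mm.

S_c ≈ 29 mm

Mid-depth of clay below the ground surface: z = 1.2 + 6.9/2 = 4.65 m.
Total vertical stress at mid-clay: σ_v = 19×1.2 + 16.8×3.45 = 80.76 kPa.
Pore pressure: u = 9.81×(4.65 − 0.74) = 38.357 kPa.
Initial effective stress: σ'_0 = σ_v − u = 80.76 − 38.357 = 42.403 kPa.
Stress increase at mid-clay by the 2:1 spreading method:
Δσ = qBL/((B+z)(L+z)) = 151×4.9×4.9/((4.9+4.65)(4.9+4.65)) = 39.752 kPa
Final effective stress: σ'_f = 42.403 + 39.752 = 82.155 kPa.
σ'_f = 82.155 ≤ σ'_p = 101 kPa, so the clay remains overconsolidated and only the recompression index applies:
S_c = C_r·H/(1+e₀)·log₁₀(σ'_f/σ'_0) = 0.031×6.9/2.12×log₁₀(82.155/42.403)
    = 0.1009 × 0.28724 = 0.02898 m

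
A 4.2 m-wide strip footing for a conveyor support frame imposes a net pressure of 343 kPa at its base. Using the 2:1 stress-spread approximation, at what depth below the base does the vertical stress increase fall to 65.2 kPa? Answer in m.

z ≈ 17.9 m

2:1 spreading — at depth z the loaded area has grown by z in each plan dimension:
qB/(B+z) = Δσ_z ⇒ z = qB/Δσ_z − B = 343×4.2/65.2 − 4.2 = 17.9 m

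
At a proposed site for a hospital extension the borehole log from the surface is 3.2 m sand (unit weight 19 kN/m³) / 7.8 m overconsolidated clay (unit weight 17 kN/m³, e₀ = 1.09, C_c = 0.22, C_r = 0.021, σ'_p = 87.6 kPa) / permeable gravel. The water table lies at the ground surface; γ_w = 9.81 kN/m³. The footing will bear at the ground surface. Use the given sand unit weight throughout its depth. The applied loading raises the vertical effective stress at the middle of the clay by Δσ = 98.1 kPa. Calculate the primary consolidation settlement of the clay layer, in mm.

Mid-depth of clay below the ground surface: z = 3.2 + 7.8/2 = 7.1 m.
Total vertical stress at mid-clay: σ_v = 19×3.2 + 17×3.9 = 127.1 kPa.
Pore pressure: u = 9.81×(7.1 − 0) = 69.651 kPa.
Initial effective stress: σ'_0 = σ_v − u = 127.1 − 69.651 = 57.449 kPa.
Final effective stress: σ'_f = 57.449 + 98.1 = 155.55 kPa.
σ'_f = 155.55 > σ'_p = 87.6 kPa, so the stress path crosses the preconsolidation pressure — recompression up to σ'_p, then virgin compression beyond:
S_c = H/(1+e₀)·[C_r·log₁₀(σ'_p/σ'_0) + C_c·log₁₀(σ'_f/σ'_p)]
    = 7.8/2.09 × [0.021×log₁₀(87.6/57.449) + 0.22×log₁₀(155.55/87.6)]
    = 3.7321 × [0.0038477 + 0.054861] = 0.2191 m

S_c ≈ 219 mm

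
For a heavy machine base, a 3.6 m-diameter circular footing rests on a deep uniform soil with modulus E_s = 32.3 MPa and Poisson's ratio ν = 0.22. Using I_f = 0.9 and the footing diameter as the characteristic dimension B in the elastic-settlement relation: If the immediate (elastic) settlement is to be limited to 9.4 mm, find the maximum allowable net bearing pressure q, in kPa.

E_s = 32.3 MPa = 32300 kPa.
S_e = q·B·(1−ν²)/E_s · I_f  ⇒  q = S_e·E_s / (B·(1−ν²)·I_f).
q = 0.0094 × 32300 / (3.6 × 0.9516 × 0.9) = 98.48 kPa

q ≈ 98.5 kPa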